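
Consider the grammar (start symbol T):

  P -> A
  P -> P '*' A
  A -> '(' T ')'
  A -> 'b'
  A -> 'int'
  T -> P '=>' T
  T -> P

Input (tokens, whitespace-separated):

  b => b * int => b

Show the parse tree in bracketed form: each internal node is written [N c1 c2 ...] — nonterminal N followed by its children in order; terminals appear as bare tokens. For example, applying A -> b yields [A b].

[T [P [A b]] => [T [P [P [A b]] * [A int]] => [T [P [A b]]]]]

T
P => T
A => T
b => T
b => P => T
b => P * A => T
b => A * A => T
b => b * A => T
b => b * int => T
b => b * int => P
b => b * int => A
b => b * int => b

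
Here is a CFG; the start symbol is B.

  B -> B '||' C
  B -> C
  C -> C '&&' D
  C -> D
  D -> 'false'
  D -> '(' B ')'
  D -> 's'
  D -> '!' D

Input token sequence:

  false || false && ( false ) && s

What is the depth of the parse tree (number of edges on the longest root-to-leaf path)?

[B [B [C [D false]]] || [C [C [C [D false]] && [D ( [B [C [D false]]] )]] && [D s]]]

7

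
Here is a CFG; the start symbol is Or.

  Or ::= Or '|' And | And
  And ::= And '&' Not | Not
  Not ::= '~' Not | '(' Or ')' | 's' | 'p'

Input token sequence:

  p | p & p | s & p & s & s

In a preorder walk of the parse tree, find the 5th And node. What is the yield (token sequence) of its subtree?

s & p & s

[Or [Or [Or [And [Not p]]] | [And [And [Not p]] & [Not p]]] | [And [And [And [And [Not s]] & [Not p]] & [Not s]] & [Not s]]]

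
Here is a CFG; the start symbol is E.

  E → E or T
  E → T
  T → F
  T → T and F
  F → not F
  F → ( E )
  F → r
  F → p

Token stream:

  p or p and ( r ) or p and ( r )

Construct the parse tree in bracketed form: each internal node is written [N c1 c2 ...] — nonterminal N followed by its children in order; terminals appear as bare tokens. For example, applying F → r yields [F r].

[E [E [E [T [F p]]] or [T [T [F p]] and [F ( [E [T [F r]]] )]]] or [T [T [F p]] and [F ( [E [T [F r]]] )]]]

E
E or T
E or T or T
T or T or T
F or T or T
p or T or T
p or T and F or T
p or F and F or T
p or p and F or T
p or p and ( E ) or T
p or p and ( T ) or T
p or p and ( F ) or T
p or p and ( r ) or T
p or p and ( r ) or T and F
p or p and ( r ) or F and F
p or p and ( r ) or p and F
p or p and ( r ) or p and ( E )
p or p and ( r ) or p and ( T )
p or p and ( r ) or p and ( F )
p or p and ( r ) or p and ( r )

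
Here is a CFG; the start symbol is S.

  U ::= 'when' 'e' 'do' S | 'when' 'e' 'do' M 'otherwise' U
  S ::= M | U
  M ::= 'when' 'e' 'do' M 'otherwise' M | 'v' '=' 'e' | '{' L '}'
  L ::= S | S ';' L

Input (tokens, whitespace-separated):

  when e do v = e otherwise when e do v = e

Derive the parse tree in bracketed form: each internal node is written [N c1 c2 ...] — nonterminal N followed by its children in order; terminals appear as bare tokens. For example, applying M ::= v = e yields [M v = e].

[S [U when e do [M v = e] otherwise [U when e do [S [M v = e]]]]]

S
U
when e do M otherwise U
when e do v = e otherwise U
when e do v = e otherwise when e do S
when e do v = e otherwise when e do M
when e do v = e otherwise when e do v = e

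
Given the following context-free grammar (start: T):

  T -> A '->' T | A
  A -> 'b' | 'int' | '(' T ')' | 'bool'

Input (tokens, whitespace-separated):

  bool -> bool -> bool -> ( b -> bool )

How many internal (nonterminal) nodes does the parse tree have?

12

[T [A bool] -> [T [A bool] -> [T [A bool] -> [T [A ( [T [A b] -> [T [A bool]]] )]]]]]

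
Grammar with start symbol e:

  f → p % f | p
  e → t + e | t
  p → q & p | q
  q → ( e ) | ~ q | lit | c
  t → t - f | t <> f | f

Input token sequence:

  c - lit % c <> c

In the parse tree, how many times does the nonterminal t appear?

3

[e [t [t [t [f [p [q c]]]] - [f [p [q lit]] % [f [p [q c]]]]] <> [f [p [q c]]]]]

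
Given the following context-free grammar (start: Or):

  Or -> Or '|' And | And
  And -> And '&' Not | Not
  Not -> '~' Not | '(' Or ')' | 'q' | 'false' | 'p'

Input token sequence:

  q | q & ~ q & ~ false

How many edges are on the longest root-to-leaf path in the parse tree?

5

[Or [Or [And [Not q]]] | [And [And [And [Not q]] & [Not ~ [Not q]]] & [Not ~ [Not false]]]]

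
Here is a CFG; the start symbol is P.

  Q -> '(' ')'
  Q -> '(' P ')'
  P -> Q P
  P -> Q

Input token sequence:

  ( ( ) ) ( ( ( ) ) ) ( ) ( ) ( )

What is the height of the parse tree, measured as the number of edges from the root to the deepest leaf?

[P [Q ( [P [Q ( )]] )] [P [Q ( [P [Q ( [P [Q ( )]] )]] )] [P [Q ( )] [P [Q ( )] [P [Q ( )]]]]]]

7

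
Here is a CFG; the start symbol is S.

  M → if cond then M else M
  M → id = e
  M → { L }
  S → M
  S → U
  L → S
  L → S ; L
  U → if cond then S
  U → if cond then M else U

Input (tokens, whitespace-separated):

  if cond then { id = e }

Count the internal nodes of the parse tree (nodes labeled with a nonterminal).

[S [U if cond then [S [M { [L [S [M id = e]]] }]]]]

7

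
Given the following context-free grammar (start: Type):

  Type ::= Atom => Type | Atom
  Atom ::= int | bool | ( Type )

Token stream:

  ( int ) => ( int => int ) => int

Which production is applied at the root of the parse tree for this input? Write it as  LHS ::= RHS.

[Type [Atom ( [Type [Atom int]] )] => [Type [Atom ( [Type [Atom int] => [Type [Atom int]]] )] => [Type [Atom int]]]]

Type ::= Atom => Type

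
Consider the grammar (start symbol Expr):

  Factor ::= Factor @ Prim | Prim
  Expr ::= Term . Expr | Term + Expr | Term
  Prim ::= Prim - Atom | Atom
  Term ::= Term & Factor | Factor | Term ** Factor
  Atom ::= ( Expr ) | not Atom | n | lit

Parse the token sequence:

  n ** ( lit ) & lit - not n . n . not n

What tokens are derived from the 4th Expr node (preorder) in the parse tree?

[Expr [Term [Term [Term [Factor [Prim [Atom n]]]] ** [Factor [Prim [Atom ( [Expr [Term [Factor [Prim [Atom lit]]]]] )]]]] & [Factor [Prim [Prim [Atom lit]] - [Atom not [Atom n]]]]] . [Expr [Term [Factor [Prim [Atom n]]]] . [Expr [Term [Factor [Prim [Atom not [Atom n]]]]]]]]

not n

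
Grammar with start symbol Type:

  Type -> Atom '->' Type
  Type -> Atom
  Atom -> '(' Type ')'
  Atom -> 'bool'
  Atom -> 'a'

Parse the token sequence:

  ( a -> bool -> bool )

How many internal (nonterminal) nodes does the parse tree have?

8

[Type [Atom ( [Type [Atom a] -> [Type [Atom bool] -> [Type [Atom bool]]]] )]]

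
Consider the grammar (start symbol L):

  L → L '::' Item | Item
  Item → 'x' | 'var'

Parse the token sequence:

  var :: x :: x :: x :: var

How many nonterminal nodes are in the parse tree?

[L [L [L [L [L [Item var]] :: [Item x]] :: [Item x]] :: [Item x]] :: [Item var]]

10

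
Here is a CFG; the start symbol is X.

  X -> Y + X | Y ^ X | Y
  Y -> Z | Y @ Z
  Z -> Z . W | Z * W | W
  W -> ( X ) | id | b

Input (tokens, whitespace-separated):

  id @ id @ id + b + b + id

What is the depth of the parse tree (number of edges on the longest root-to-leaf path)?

[X [Y [Y [Y [Z [W id]]] @ [Z [W id]]] @ [Z [W id]]] + [X [Y [Z [W b]]] + [X [Y [Z [W b]]] + [X [Y [Z [W id]]]]]]]

7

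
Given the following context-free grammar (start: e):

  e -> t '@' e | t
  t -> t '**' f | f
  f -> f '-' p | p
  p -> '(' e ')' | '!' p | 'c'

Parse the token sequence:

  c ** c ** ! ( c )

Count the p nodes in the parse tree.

5

[e [t [t [t [f [p c]]] ** [f [p c]]] ** [f [p ! [p ( [e [t [f [p c]]]] )]]]]]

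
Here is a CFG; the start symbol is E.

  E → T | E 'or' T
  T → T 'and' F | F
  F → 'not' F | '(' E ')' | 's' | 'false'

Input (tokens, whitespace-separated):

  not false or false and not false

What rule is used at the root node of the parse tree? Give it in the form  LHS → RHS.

[E [E [T [F not [F false]]]] or [T [T [F false]] and [F not [F false]]]]

E → E 'or' T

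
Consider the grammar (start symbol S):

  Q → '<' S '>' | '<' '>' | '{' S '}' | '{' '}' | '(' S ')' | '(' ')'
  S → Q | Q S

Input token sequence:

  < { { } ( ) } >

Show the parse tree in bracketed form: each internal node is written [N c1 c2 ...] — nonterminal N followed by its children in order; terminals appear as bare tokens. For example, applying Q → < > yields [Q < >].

S
Q
< S >
< Q >
< { S } >
< { Q S } >
< { { } S } >
< { { } Q } >
< { { } ( ) } >

[S [Q < [S [Q { [S [Q { }] [S [Q ( )]]] }]] >]]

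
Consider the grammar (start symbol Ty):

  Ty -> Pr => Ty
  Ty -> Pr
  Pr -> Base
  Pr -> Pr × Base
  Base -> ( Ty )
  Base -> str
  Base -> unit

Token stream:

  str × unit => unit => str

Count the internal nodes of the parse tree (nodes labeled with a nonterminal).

11

[Ty [Pr [Pr [Base str]] × [Base unit]] => [Ty [Pr [Base unit]] => [Ty [Pr [Base str]]]]]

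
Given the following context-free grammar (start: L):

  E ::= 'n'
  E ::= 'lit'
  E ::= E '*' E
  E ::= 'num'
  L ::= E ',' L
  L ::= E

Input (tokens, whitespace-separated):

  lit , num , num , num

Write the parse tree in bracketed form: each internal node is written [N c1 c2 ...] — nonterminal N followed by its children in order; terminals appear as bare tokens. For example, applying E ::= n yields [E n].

L
E , L
lit , L
lit , E , L
lit , num , L
lit , num , E , L
lit , num , num , L
lit , num , num , E
lit , num , num , num

[L [E lit] , [L [E num] , [L [E num] , [L [E num]]]]]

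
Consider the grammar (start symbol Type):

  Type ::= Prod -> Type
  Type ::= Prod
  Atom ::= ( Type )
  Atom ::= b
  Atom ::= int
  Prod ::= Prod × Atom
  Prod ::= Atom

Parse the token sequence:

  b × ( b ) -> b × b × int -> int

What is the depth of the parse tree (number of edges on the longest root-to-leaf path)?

[Type [Prod [Prod [Atom b]] × [Atom ( [Type [Prod [Atom b]]] )]] -> [Type [Prod [Prod [Prod [Atom b]] × [Atom b]] × [Atom int]] -> [Type [Prod [Atom int]]]]]

6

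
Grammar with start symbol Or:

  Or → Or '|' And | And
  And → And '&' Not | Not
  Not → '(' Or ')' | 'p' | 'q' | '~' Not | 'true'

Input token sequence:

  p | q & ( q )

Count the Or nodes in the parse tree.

3

[Or [Or [And [Not p]]] | [And [And [Not q]] & [Not ( [Or [And [Not q]]] )]]]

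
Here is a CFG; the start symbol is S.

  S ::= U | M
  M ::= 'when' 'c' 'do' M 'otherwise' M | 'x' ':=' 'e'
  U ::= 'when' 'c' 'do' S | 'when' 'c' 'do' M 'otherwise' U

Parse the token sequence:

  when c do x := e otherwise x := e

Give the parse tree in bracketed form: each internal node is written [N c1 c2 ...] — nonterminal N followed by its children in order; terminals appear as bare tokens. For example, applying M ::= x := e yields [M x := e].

S
M
when c do M otherwise M
when c do x := e otherwise M
when c do x := e otherwise x := e

[S [M when c do [M x := e] otherwise [M x := e]]]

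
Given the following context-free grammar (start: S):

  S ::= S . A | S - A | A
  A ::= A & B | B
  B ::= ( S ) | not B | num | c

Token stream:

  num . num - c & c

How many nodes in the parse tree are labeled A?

4

[S [S [S [A [B num]]] . [A [B num]]] - [A [A [B c]] & [B c]]]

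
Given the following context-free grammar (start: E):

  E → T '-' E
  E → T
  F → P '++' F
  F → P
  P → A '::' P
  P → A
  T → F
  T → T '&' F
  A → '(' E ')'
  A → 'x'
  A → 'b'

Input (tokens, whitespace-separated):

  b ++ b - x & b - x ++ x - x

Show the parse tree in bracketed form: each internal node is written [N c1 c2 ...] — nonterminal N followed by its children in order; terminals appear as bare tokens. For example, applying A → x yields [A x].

[E [T [F [P [A b]] ++ [F [P [A b]]]]] - [E [T [T [F [P [A x]]]] & [F [P [A b]]]] - [E [T [F [P [A x]] ++ [F [P [A x]]]]] - [E [T [F [P [A x]]]]]]]]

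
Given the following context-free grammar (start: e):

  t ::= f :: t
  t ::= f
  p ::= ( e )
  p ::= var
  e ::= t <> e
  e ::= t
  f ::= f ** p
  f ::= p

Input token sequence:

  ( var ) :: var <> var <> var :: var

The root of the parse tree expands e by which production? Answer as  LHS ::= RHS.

e ::= t <> e

[e [t [f [p ( [e [t [f [p var]]]] )]] :: [t [f [p var]]]] <> [e [t [f [p var]]] <> [e [t [f [p var]] :: [t [f [p var]]]]]]]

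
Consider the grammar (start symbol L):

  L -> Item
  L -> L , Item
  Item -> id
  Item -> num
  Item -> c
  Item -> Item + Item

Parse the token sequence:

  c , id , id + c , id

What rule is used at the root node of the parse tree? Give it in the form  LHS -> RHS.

L -> L , Item

[L [L [L [L [Item c]] , [Item id]] , [Item [Item id] + [Item c]]] , [Item id]]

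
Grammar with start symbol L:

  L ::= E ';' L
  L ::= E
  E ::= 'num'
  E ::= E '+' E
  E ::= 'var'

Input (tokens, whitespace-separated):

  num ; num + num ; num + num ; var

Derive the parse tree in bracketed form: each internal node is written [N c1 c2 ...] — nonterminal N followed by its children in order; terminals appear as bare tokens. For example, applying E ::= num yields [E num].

L
E ; L
num ; L
num ; E ; L
num ; E + E ; L
num ; num + E ; L
num ; num + num ; L
num ; num + num ; E ; L
num ; num + num ; E + E ; L
num ; num + num ; num + E ; L
num ; num + num ; num + num ; L
num ; num + num ; num + num ; E
num ; num + num ; num + num ; var

[L [E num] ; [L [E [E num] + [E num]] ; [L [E [E num] + [E num]] ; [L [E var]]]]]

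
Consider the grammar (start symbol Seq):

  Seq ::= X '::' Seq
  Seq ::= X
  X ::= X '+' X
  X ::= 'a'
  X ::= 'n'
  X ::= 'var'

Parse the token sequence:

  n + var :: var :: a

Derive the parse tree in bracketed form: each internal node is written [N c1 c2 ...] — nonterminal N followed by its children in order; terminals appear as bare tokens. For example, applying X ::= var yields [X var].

[Seq [X [X n] + [X var]] :: [Seq [X var] :: [Seq [X a]]]]

Seq
X :: Seq
X + X :: Seq
n + X :: Seq
n + var :: Seq
n + var :: X :: Seq
n + var :: var :: Seq
n + var :: var :: X
n + var :: var :: a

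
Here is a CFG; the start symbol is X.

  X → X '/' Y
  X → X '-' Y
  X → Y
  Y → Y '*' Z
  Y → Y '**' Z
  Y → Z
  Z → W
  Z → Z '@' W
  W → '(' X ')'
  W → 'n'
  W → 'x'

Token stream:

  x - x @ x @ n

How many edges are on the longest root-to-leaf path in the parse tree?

6

[X [X [Y [Z [W x]]]] - [Y [Z [Z [Z [W x]] @ [W x]] @ [W n]]]]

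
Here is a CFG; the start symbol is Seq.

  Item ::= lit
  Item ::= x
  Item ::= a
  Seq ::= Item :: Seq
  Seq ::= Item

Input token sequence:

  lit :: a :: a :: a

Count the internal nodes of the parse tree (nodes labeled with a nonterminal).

[Seq [Item lit] :: [Seq [Item a] :: [Seq [Item a] :: [Seq [Item a]]]]]

8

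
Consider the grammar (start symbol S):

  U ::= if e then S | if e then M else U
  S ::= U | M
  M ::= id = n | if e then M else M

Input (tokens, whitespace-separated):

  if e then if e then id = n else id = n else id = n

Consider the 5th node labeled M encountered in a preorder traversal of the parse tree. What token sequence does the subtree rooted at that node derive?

id = n

[S [M if e then [M if e then [M id = n] else [M id = n]] else [M id = n]]]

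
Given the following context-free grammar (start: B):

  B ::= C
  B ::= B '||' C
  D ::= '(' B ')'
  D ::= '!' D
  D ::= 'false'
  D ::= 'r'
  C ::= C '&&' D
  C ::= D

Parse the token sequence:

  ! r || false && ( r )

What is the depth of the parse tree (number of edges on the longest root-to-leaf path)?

6

[B [B [C [D ! [D r]]]] || [C [C [D false]] && [D ( [B [C [D r]]] )]]]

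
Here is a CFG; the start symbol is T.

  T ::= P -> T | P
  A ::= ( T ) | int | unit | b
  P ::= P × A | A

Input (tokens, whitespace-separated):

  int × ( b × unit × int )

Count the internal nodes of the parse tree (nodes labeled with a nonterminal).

12

[T [P [P [A int]] × [A ( [T [P [P [P [A b]] × [A unit]] × [A int]]] )]]]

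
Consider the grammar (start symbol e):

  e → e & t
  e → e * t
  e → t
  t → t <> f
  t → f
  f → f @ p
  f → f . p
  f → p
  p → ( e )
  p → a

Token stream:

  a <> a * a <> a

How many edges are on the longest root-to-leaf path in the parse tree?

6

[e [e [t [t [f [p a]]] <> [f [p a]]]] * [t [t [f [p a]]] <> [f [p a]]]]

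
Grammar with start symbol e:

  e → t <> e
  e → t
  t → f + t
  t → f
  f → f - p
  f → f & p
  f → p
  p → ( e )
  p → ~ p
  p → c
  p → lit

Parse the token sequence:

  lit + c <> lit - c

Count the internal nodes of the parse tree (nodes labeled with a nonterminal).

[e [t [f [p lit]] + [t [f [p c]]]] <> [e [t [f [f [p lit]] - [p c]]]]]

13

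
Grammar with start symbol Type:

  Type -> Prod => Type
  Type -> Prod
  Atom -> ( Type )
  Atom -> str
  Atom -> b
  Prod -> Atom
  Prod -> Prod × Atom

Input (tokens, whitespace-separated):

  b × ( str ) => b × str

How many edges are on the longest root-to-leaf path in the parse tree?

6

[Type [Prod [Prod [Atom b]] × [Atom ( [Type [Prod [Atom str]]] )]] => [Type [Prod [Prod [Atom b]] × [Atom str]]]]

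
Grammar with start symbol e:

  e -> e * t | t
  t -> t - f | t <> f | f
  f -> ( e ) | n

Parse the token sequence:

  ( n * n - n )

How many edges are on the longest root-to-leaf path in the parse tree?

7

[e [t [f ( [e [e [t [f n]]] * [t [t [f n]] - [f n]]] )]]]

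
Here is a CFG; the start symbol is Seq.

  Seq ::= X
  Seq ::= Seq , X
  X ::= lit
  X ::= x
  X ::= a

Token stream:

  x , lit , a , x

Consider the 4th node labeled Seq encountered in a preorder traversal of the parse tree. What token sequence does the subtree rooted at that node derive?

[Seq [Seq [Seq [Seq [X x]] , [X lit]] , [X a]] , [X x]]

x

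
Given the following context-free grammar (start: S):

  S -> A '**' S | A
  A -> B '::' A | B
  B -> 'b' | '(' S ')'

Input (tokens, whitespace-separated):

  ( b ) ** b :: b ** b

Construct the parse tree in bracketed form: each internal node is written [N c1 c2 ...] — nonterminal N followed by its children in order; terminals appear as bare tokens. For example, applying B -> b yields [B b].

[S [A [B ( [S [A [B b]]] )]] ** [S [A [B b] :: [A [B b]]] ** [S [A [B b]]]]]

S
A ** S
B ** S
( S ) ** S
( A ) ** S
( B ) ** S
( b ) ** S
( b ) ** A ** S
( b ) ** B :: A ** S
( b ) ** b :: A ** S
( b ) ** b :: B ** S
( b ) ** b :: b ** S
( b ) ** b :: b ** A
( b ) ** b :: b ** B
( b ) ** b :: b ** b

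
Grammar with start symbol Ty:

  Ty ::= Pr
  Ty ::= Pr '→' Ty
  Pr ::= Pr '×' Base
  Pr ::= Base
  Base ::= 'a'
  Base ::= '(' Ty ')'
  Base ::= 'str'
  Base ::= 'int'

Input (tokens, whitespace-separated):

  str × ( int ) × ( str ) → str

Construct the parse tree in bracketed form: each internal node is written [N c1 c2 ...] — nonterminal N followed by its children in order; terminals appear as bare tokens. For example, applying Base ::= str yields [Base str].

[Ty [Pr [Pr [Pr [Base str]] × [Base ( [Ty [Pr [Base int]]] )]] × [Base ( [Ty [Pr [Base str]]] )]] → [Ty [Pr [Base str]]]]

Ty
Pr → Ty
Pr × Base → Ty
Pr × Base × Base → Ty
Base × Base × Base → Ty
str × Base × Base → Ty
str × ( Ty ) × Base → Ty
str × ( Pr ) × Base → Ty
str × ( Base ) × Base → Ty
str × ( int ) × Base → Ty
str × ( int ) × ( Ty ) → Ty
str × ( int ) × ( Pr ) → Ty
str × ( int ) × ( Base ) → Ty
str × ( int ) × ( str ) → Ty
str × ( int ) × ( str ) → Pr
str × ( int ) × ( str ) → Base
str × ( int ) × ( str ) → str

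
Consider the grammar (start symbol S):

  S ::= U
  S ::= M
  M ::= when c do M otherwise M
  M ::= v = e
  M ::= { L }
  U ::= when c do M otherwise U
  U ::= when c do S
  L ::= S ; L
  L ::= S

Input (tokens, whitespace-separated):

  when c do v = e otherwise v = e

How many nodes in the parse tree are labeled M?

3

[S [M when c do [M v = e] otherwise [M v = e]]]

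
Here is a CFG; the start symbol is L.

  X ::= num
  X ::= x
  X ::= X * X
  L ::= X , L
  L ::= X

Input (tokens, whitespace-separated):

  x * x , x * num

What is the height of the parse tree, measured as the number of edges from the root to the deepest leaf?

[L [X [X x] * [X x]] , [L [X [X x] * [X num]]]]

4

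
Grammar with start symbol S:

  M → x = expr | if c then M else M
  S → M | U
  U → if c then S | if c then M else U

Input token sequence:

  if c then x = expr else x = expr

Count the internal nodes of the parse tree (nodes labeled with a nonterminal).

[S [M if c then [M x = expr] else [M x = expr]]]

4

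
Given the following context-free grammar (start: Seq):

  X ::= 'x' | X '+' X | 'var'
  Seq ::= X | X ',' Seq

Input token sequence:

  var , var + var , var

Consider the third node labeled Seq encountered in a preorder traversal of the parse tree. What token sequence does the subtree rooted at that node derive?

[Seq [X var] , [Seq [X [X var] + [X var]] , [Seq [X var]]]]

var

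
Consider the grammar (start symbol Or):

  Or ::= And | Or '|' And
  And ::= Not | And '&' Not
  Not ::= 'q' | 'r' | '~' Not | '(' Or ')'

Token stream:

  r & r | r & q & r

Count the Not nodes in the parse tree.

[Or [Or [And [And [Not r]] & [Not r]]] | [And [And [And [Not r]] & [Not q]] & [Not r]]]

5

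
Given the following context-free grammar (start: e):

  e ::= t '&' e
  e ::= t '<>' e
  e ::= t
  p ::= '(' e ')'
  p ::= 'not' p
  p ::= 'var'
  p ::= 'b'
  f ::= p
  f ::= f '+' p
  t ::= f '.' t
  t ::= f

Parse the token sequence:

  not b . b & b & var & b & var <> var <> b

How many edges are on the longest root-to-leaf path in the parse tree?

10

[e [t [f [p not [p b]]] . [t [f [p b]]]] & [e [t [f [p b]]] & [e [t [f [p var]]] & [e [t [f [p b]]] & [e [t [f [p var]]] <> [e [t [f [p var]]] <> [e [t [f [p b]]]]]]]]]]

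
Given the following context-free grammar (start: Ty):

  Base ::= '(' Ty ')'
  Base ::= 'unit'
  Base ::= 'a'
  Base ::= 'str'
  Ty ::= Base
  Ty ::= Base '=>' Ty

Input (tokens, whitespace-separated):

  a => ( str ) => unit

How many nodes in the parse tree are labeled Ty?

4

[Ty [Base a] => [Ty [Base ( [Ty [Base str]] )] => [Ty [Base unit]]]]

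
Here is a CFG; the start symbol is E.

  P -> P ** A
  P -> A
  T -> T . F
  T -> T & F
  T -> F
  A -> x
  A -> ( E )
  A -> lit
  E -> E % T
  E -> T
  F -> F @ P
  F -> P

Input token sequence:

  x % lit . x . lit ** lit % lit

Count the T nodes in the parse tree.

[E [E [E [T [F [P [A x]]]]] % [T [T [T [F [P [A lit]]]] . [F [P [A x]]]] . [F [P [P [A lit]] ** [A lit]]]]] % [T [F [P [A lit]]]]]

5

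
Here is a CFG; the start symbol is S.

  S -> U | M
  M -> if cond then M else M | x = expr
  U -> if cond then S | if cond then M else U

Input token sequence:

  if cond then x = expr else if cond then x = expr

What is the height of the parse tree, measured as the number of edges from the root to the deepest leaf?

5

[S [U if cond then [M x = expr] else [U if cond then [S [M x = expr]]]]]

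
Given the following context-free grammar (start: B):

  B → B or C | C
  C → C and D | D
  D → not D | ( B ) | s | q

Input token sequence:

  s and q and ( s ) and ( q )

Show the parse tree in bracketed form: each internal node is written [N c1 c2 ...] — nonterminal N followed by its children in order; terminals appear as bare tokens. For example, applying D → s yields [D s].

B
C
C and D
C and D and D
C and D and D and D
D and D and D and D
s and D and D and D
s and q and D and D
s and q and ( B ) and D
s and q and ( C ) and D
s and q and ( D ) and D
s and q and ( s ) and D
s and q and ( s ) and ( B )
s and q and ( s ) and ( C )
s and q and ( s ) and ( D )
s and q and ( s ) and ( q )

[B [C [C [C [C [D s]] and [D q]] and [D ( [B [C [D s]]] )]] and [D ( [B [C [D q]]] )]]]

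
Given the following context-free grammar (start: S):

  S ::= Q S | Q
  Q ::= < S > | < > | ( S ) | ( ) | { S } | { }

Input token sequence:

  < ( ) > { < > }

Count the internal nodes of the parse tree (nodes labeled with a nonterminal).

[S [Q < [S [Q ( )]] >] [S [Q { [S [Q < >]] }]]]

8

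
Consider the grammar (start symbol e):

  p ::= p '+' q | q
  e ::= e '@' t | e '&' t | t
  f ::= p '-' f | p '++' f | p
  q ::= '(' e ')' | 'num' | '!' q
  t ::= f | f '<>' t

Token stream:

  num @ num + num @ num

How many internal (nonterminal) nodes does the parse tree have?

17

[e [e [e [t [f [p [q num]]]]] @ [t [f [p [p [q num]] + [q num]]]]] @ [t [f [p [q num]]]]]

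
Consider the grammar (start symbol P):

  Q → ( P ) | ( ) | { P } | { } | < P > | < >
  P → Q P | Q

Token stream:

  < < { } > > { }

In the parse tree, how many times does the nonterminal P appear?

[P [Q < [P [Q < [P [Q { }]] >]] >] [P [Q { }]]]

4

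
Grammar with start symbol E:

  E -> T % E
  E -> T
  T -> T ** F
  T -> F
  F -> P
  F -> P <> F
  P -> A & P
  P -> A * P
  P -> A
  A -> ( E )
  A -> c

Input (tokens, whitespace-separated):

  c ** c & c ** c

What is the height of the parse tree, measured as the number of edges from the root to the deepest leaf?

7

[E [T [T [T [F [P [A c]]]] ** [F [P [A c] & [P [A c]]]]] ** [F [P [A c]]]]]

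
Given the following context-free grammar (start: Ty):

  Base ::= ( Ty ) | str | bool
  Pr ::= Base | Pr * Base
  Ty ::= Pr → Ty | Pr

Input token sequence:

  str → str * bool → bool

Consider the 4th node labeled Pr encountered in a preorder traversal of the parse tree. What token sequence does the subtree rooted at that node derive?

[Ty [Pr [Base str]] → [Ty [Pr [Pr [Base str]] * [Base bool]] → [Ty [Pr [Base bool]]]]]

bool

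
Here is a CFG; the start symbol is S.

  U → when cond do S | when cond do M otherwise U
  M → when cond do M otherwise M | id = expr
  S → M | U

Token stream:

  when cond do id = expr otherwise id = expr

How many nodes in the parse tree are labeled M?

3

[S [M when cond do [M id = expr] otherwise [M id = expr]]]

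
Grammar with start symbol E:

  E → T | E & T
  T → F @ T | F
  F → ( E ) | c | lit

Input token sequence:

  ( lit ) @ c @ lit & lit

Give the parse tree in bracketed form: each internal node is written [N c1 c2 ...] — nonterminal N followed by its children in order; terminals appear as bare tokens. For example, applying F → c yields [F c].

E
E & T
T & T
F @ T & T
( E ) @ T & T
( T ) @ T & T
( F ) @ T & T
( lit ) @ T & T
( lit ) @ F @ T & T
( lit ) @ c @ T & T
( lit ) @ c @ F & T
( lit ) @ c @ lit & T
( lit ) @ c @ lit & F
( lit ) @ c @ lit & lit

[E [E [T [F ( [E [T [F lit]]] )] @ [T [F c] @ [T [F lit]]]]] & [T [F lit]]]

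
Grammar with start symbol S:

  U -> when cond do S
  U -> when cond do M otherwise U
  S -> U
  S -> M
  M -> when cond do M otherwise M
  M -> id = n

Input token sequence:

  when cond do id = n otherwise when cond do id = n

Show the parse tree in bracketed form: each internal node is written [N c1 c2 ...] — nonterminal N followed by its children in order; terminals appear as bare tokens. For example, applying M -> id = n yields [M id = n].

[S [U when cond do [M id = n] otherwise [U when cond do [S [M id = n]]]]]

S
U
when cond do M otherwise U
when cond do id = n otherwise U
when cond do id = n otherwise when cond do S
when cond do id = n otherwise when cond do M
when cond do id = n otherwise when cond do id = n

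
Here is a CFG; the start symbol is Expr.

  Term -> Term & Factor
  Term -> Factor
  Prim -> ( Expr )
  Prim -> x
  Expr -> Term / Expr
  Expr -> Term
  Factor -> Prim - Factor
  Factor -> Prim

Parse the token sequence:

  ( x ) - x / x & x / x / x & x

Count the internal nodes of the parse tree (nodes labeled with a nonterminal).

28

[Expr [Term [Factor [Prim ( [Expr [Term [Factor [Prim x]]]] )] - [Factor [Prim x]]]] / [Expr [Term [Term [Factor [Prim x]]] & [Factor [Prim x]]] / [Expr [Term [Factor [Prim x]]] / [Expr [Term [Term [Factor [Prim x]]] & [Factor [Prim x]]]]]]]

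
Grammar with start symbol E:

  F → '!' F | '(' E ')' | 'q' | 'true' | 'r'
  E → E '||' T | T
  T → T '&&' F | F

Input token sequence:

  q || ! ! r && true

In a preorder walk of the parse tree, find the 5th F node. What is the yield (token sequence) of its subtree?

[E [E [T [F q]]] || [T [T [F ! [F ! [F r]]]] && [F true]]]

true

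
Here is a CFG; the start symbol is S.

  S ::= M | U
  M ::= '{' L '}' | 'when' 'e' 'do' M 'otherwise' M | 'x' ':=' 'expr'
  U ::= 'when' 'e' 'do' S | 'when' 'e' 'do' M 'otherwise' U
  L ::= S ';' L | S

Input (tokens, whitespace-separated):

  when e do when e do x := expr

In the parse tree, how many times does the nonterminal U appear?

[S [U when e do [S [U when e do [S [M x := expr]]]]]]

2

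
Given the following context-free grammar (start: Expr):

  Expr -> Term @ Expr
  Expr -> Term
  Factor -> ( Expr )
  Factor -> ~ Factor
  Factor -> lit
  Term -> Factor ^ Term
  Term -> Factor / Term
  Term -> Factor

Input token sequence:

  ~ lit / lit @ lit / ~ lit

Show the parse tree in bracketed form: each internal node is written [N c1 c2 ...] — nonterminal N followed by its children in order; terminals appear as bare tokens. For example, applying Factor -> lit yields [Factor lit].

Expr
Term @ Expr
Factor / Term @ Expr
~ Factor / Term @ Expr
~ lit / Term @ Expr
~ lit / Factor @ Expr
~ lit / lit @ Expr
~ lit / lit @ Term
~ lit / lit @ Factor / Term
~ lit / lit @ lit / Term
~ lit / lit @ lit / Factor
~ lit / lit @ lit / ~ Factor
~ lit / lit @ lit / ~ lit

[Expr [Term [Factor ~ [Factor lit]] / [Term [Factor lit]]] @ [Expr [Term [Factor lit] / [Term [Factor ~ [Factor lit]]]]]]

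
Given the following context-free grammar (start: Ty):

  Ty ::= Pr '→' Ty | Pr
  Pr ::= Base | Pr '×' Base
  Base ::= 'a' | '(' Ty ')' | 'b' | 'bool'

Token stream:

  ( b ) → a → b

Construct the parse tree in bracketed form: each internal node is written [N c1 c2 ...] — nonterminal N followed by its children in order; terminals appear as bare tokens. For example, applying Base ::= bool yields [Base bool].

[Ty [Pr [Base ( [Ty [Pr [Base b]]] )]] → [Ty [Pr [Base a]] → [Ty [Pr [Base b]]]]]

Ty
Pr → Ty
Base → Ty
( Ty ) → Ty
( Pr ) → Ty
( Base ) → Ty
( b ) → Ty
( b ) → Pr → Ty
( b ) → Base → Ty
( b ) → a → Ty
( b ) → a → Pr
( b ) → a → Base
( b ) → a → b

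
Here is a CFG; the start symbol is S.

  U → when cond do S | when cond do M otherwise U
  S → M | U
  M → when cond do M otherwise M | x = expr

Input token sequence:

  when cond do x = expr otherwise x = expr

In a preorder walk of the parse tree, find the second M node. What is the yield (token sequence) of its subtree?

[S [M when cond do [M x = expr] otherwise [M x = expr]]]

x = expr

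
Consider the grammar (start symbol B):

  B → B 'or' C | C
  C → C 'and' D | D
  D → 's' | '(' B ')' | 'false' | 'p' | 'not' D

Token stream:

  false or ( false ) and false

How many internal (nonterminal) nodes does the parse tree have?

[B [B [C [D false]]] or [C [C [D ( [B [C [D false]]] )]] and [D false]]]

11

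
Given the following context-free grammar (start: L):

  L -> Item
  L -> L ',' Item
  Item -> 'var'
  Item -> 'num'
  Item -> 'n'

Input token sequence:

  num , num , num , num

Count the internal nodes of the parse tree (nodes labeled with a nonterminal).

8

[L [L [L [L [Item num]] , [Item num]] , [Item num]] , [Item num]]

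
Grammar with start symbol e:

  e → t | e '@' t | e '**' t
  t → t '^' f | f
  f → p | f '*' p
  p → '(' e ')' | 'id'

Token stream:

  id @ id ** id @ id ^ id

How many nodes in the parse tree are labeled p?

5

[e [e [e [e [t [f [p id]]]] @ [t [f [p id]]]] ** [t [f [p id]]]] @ [t [t [f [p id]]] ^ [f [p id]]]]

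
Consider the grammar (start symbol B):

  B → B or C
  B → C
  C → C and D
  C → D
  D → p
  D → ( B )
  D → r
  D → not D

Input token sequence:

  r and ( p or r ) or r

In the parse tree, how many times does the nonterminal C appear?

[B [B [C [C [D r]] and [D ( [B [B [C [D p]]] or [C [D r]]] )]]] or [C [D r]]]

5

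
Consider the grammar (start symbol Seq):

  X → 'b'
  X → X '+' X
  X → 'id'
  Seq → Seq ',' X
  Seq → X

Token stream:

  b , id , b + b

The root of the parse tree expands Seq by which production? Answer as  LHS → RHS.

Seq → Seq ',' X

[Seq [Seq [Seq [X b]] , [X id]] , [X [X b] + [X b]]]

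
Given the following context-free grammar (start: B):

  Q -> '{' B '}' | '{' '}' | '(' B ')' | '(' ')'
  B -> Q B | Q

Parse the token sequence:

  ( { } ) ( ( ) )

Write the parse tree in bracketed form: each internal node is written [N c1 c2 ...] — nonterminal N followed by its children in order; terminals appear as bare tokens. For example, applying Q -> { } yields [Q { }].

B
Q B
( B ) B
( Q ) B
( { } ) B
( { } ) Q
( { } ) ( B )
( { } ) ( Q )
( { } ) ( ( ) )

[B [Q ( [B [Q { }]] )] [B [Q ( [B [Q ( )]] )]]]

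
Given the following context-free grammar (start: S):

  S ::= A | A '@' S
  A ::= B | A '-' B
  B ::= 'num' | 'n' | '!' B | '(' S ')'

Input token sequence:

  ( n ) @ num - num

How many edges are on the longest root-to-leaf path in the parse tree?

6

[S [A [B ( [S [A [B n]]] )]] @ [S [A [A [B num]] - [B num]]]]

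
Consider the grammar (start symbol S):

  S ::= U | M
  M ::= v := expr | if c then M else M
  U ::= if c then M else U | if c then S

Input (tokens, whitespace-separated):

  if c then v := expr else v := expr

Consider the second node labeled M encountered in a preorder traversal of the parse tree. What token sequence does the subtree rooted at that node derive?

[S [M if c then [M v := expr] else [M v := expr]]]

v := expr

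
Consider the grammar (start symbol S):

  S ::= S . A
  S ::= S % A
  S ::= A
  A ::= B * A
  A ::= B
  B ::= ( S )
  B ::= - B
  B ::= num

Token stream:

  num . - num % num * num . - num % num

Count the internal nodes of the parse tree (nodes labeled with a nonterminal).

19

[S [S [S [S [S [A [B num]]] . [A [B - [B num]]]] % [A [B num] * [A [B num]]]] . [A [B - [B num]]]] % [A [B num]]]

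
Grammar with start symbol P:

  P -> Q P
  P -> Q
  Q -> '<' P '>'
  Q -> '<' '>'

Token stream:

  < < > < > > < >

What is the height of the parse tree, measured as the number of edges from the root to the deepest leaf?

[P [Q < [P [Q < >] [P [Q < >]]] >] [P [Q < >]]]

5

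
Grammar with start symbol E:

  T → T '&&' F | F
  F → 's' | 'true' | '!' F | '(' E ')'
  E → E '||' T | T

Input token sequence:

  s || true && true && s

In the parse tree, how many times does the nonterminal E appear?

2

[E [E [T [F s]]] || [T [T [T [F true]] && [F true]] && [F s]]]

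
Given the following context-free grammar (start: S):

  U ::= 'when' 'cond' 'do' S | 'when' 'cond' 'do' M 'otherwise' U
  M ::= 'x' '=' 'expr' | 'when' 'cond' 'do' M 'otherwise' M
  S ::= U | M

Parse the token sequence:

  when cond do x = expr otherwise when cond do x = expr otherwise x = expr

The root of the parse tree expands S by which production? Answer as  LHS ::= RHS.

S ::= M

[S [M when cond do [M x = expr] otherwise [M when cond do [M x = expr] otherwise [M x = expr]]]]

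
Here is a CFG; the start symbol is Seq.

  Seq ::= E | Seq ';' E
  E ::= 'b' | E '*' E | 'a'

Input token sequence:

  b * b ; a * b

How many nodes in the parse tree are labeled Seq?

[Seq [Seq [E [E b] * [E b]]] ; [E [E a] * [E b]]]

2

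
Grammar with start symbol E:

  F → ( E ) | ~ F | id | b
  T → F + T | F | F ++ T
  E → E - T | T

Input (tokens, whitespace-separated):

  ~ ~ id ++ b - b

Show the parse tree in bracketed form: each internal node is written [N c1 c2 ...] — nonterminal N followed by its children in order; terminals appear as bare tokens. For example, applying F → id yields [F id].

E
E - T
T - T
F ++ T - T
~ F ++ T - T
~ ~ F ++ T - T
~ ~ id ++ T - T
~ ~ id ++ F - T
~ ~ id ++ b - T
~ ~ id ++ b - F
~ ~ id ++ b - b

[E [E [T [F ~ [F ~ [F id]]] ++ [T [F b]]]] - [T [F b]]]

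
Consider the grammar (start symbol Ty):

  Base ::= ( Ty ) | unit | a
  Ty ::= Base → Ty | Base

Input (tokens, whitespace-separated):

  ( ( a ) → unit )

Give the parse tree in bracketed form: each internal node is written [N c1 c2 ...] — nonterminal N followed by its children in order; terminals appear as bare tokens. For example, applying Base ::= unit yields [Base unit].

[Ty [Base ( [Ty [Base ( [Ty [Base a]] )] → [Ty [Base unit]]] )]]

Ty
Base
( Ty )
( Base → Ty )
( ( Ty ) → Ty )
( ( Base ) → Ty )
( ( a ) → Ty )
( ( a ) → Base )
( ( a ) → unit )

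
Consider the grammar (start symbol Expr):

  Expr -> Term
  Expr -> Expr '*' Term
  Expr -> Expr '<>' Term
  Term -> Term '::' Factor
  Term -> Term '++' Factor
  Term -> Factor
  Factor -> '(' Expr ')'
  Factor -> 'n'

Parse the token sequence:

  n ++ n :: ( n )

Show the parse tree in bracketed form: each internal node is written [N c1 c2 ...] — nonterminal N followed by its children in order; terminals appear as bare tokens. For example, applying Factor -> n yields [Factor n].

[Expr [Term [Term [Term [Factor n]] ++ [Factor n]] :: [Factor ( [Expr [Term [Factor n]]] )]]]

Expr
Term
Term :: Factor
Term ++ Factor :: Factor
Factor ++ Factor :: Factor
n ++ Factor :: Factor
n ++ n :: Factor
n ++ n :: ( Expr )
n ++ n :: ( Term )
n ++ n :: ( Factor )
n ++ n :: ( n )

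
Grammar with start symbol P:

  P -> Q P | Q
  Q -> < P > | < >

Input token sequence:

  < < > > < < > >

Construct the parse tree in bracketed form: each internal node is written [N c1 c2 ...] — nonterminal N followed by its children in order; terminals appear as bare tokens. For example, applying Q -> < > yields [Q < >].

P
Q P
< P > P
< Q > P
< < > > P
< < > > Q
< < > > < P >
< < > > < Q >
< < > > < < > >

[P [Q < [P [Q < >]] >] [P [Q < [P [Q < >]] >]]]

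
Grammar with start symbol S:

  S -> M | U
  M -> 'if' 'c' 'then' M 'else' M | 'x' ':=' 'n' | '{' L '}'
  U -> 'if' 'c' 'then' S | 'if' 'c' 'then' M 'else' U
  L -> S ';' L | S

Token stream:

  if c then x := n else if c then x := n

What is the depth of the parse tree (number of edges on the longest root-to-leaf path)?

[S [U if c then [M x := n] else [U if c then [S [M x := n]]]]]

5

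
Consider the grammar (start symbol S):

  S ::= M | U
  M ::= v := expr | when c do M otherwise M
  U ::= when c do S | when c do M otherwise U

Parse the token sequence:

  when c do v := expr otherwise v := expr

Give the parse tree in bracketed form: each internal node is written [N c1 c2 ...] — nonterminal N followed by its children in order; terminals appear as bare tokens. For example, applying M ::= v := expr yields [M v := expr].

[S [M when c do [M v := expr] otherwise [M v := expr]]]

S
M
when c do M otherwise M
when c do v := expr otherwise M
when c do v := expr otherwise v := expr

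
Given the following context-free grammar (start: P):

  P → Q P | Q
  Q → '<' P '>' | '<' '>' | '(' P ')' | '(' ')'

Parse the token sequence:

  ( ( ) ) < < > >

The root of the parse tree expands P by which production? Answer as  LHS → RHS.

P → Q P

[P [Q ( [P [Q ( )]] )] [P [Q < [P [Q < >]] >]]]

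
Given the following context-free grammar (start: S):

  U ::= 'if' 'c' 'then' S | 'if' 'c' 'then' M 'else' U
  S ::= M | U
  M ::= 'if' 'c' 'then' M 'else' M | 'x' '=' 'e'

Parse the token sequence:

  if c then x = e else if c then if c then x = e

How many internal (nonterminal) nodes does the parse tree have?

8

[S [U if c then [M x = e] else [U if c then [S [U if c then [S [M x = e]]]]]]]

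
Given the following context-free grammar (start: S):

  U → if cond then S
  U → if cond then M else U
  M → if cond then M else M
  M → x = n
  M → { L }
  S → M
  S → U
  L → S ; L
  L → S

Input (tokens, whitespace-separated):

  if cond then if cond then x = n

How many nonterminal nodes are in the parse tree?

[S [U if cond then [S [U if cond then [S [M x = n]]]]]]

6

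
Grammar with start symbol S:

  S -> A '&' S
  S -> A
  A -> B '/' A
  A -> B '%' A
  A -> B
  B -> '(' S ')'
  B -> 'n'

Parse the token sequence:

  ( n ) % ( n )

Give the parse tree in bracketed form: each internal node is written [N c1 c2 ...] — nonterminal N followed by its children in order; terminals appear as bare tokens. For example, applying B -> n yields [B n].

S
A
B % A
( S ) % A
( A ) % A
( B ) % A
( n ) % A
( n ) % B
( n ) % ( S )
( n ) % ( A )
( n ) % ( B )
( n ) % ( n )

[S [A [B ( [S [A [B n]]] )] % [A [B ( [S [A [B n]]] )]]]]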